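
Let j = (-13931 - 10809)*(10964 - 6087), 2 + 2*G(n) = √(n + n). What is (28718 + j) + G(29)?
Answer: -120628263 + √58/2 ≈ -1.2063e+8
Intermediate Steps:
G(n) = -1 + √2*√n/2 (G(n) = -1 + √(n + n)/2 = -1 + √(2*n)/2 = -1 + (√2*√n)/2 = -1 + √2*√n/2)
j = -120656980 (j = -24740*4877 = -120656980)
(28718 + j) + G(29) = (28718 - 120656980) + (-1 + √2*√29/2) = -120628262 + (-1 + √58/2) = -120628263 + √58/2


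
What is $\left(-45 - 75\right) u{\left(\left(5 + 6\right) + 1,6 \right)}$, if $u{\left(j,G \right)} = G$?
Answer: $-720$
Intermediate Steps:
$\left(-45 - 75\right) u{\left(\left(5 + 6\right) + 1,6 \right)} = \left(-45 - 75\right) 6 = \left(-120\right) 6 = -720$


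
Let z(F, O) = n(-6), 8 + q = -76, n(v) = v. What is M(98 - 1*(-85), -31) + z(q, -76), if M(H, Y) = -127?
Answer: -133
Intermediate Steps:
q = -84 (q = -8 - 76 = -84)
z(F, O) = -6
M(98 - 1*(-85), -31) + z(q, -76) = -127 - 6 = -133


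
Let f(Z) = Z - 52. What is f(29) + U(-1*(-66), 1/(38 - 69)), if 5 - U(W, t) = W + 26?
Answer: -110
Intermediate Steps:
U(W, t) = -21 - W (U(W, t) = 5 - (W + 26) = 5 - (26 + W) = 5 + (-26 - W) = -21 - W)
f(Z) = -52 + Z
f(29) + U(-1*(-66), 1/(38 - 69)) = (-52 + 29) + (-21 - (-1)*(-66)) = -23 + (-21 - 1*66) = -23 + (-21 - 66) = -23 - 87 = -110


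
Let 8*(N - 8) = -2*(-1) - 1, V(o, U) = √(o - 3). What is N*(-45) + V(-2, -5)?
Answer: -2925/8 + I*√5 ≈ -365.63 + 2.2361*I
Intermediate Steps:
V(o, U) = √(-3 + o)
N = 65/8 (N = 8 + (-2*(-1) - 1)/8 = 8 + (2 - 1)/8 = 8 + (⅛)*1 = 8 + ⅛ = 65/8 ≈ 8.1250)
N*(-45) + V(-2, -5) = (65/8)*(-45) + √(-3 - 2) = -2925/8 + √(-5) = -2925/8 + I*√5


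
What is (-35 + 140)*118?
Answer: 12390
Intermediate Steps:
(-35 + 140)*118 = 105*118 = 12390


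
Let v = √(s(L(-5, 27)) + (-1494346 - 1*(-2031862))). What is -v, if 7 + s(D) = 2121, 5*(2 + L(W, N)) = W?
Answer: -√539630 ≈ -734.59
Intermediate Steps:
L(W, N) = -2 + W/5
s(D) = 2114 (s(D) = -7 + 2121 = 2114)
v = √539630 (v = √(2114 + (-1494346 - 1*(-2031862))) = √(2114 + (-1494346 + 2031862)) = √(2114 + 537516) = √539630 ≈ 734.59)
-v = -√539630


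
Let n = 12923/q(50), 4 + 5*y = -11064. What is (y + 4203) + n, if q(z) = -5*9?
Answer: 15320/9 ≈ 1702.2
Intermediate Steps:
y = -11068/5 (y = -⅘ + (⅕)*(-11064) = -⅘ - 11064/5 = -11068/5 ≈ -2213.6)
q(z) = -45
n = -12923/45 (n = 12923/(-45) = 12923*(-1/45) = -12923/45 ≈ -287.18)
(y + 4203) + n = (-11068/5 + 4203) - 12923/45 = 9947/5 - 12923/45 = 15320/9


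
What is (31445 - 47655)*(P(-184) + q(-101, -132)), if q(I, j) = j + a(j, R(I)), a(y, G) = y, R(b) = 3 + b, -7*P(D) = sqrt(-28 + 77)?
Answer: 4295650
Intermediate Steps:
P(D) = -1 (P(D) = -sqrt(-28 + 77)/7 = -sqrt(49)/7 = -1/7*7 = -1)
q(I, j) = 2*j (q(I, j) = j + j = 2*j)
(31445 - 47655)*(P(-184) + q(-101, -132)) = (31445 - 47655)*(-1 + 2*(-132)) = -16210*(-1 - 264) = -16210*(-265) = 4295650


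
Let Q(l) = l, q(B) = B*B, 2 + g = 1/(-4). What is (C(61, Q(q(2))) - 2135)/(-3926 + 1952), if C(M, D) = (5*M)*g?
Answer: 11285/7896 ≈ 1.4292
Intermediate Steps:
g = -9/4 (g = -2 + 1/(-4) = -2 - ¼ = -9/4 ≈ -2.2500)
q(B) = B²
C(M, D) = -45*M/4 (C(M, D) = (5*M)*(-9/4) = -45*M/4)
(C(61, Q(q(2))) - 2135)/(-3926 + 1952) = (-45/4*61 - 2135)/(-3926 + 1952) = (-2745/4 - 2135)/(-1974) = -11285/4*(-1/1974) = 11285/7896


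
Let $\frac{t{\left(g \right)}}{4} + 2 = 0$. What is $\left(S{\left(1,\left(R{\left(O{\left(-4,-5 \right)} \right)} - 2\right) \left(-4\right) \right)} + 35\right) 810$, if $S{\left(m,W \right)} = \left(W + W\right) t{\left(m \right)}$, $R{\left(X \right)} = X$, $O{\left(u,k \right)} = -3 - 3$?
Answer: $-386370$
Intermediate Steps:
$O{\left(u,k \right)} = -6$
$t{\left(g \right)} = -8$ ($t{\left(g \right)} = -8 + 4 \cdot 0 = -8 + 0 = -8$)
$S{\left(m,W \right)} = - 16 W$ ($S{\left(m,W \right)} = \left(W + W\right) \left(-8\right) = 2 W \left(-8\right) = - 16 W$)
$\left(S{\left(1,\left(R{\left(O{\left(-4,-5 \right)} \right)} - 2\right) \left(-4\right) \right)} + 35\right) 810 = \left(- 16 \left(-6 - 2\right) \left(-4\right) + 35\right) 810 = \left(- 16 \left(\left(-8\right) \left(-4\right)\right) + 35\right) 810 = \left(\left(-16\right) 32 + 35\right) 810 = \left(-512 + 35\right) 810 = \left(-477\right) 810 = -386370$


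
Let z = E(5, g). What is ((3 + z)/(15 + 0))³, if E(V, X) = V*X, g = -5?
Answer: -10648/3375 ≈ -3.1550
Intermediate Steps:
z = -25 (z = 5*(-5) = -25)
((3 + z)/(15 + 0))³ = ((3 - 25)/(15 + 0))³ = (-22/15)³ = -10648/3375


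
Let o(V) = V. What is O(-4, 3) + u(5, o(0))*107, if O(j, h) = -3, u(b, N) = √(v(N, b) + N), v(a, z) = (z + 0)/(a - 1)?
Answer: -3 + 107*I*√5 ≈ -3.0 + 239.26*I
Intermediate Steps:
v(a, z) = z/(-1 + a)
u(b, N) = √(N + b/(-1 + N)) (u(b, N) = √(b/(-1 + N) + N) = √(N + b/(-1 + N)))
O(-4, 3) + u(5, o(0))*107 = -3 + √((5 + 0*(-1 + 0))/(-1 + 0))*107 = -3 + √((5 + 0*(-1))/(-1))*107 = -3 + √(-(5 + 0))*107 = -3 + √(-1*5)*107 = -3 + √(-5)*107 = -3 + (I*√5)*107 = -3 + 107*I*√5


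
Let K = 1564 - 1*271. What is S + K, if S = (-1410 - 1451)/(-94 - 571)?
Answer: 862706/665 ≈ 1297.3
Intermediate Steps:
K = 1293 (K = 1564 - 271 = 1293)
S = 2861/665 (S = -2861/(-665) = -2861*(-1/665) = 2861/665 ≈ 4.3023)
S + K = 2861/665 + 1293 = 862706/665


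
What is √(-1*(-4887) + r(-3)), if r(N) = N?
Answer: 2*√1221 ≈ 69.886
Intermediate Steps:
√(-1*(-4887) + r(-3)) = √(-1*(-4887) - 3) = √(4887 - 3) = √4884 = 2*√1221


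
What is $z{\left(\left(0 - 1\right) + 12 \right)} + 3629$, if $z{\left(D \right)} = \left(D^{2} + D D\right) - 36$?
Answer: $3835$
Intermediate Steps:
$z{\left(D \right)} = -36 + 2 D^{2}$ ($z{\left(D \right)} = \left(D^{2} + D^{2}\right) - 36 = 2 D^{2} - 36 = -36 + 2 D^{2}$)
$z{\left(\left(0 - 1\right) + 12 \right)} + 3629 = \left(-36 + 2 \left(\left(0 - 1\right) + 12\right)^{2}\right) + 3629 = \left(-36 + 2 \left(-1 + 12\right)^{2}\right) + 3629 = \left(-36 + 2 \cdot 11^{2}\right) + 3629 = \left(-36 + 2 \cdot 121\right) + 3629 = \left(-36 + 242\right) + 3629 = 206 + 3629 = 3835$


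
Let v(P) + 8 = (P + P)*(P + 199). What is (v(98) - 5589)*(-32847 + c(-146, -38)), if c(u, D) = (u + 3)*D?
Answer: -1442334995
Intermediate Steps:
c(u, D) = D*(3 + u) (c(u, D) = (3 + u)*D = D*(3 + u))
v(P) = -8 + 2*P*(199 + P) (v(P) = -8 + (P + P)*(P + 199) = -8 + (2*P)*(199 + P) = -8 + 2*P*(199 + P))
(v(98) - 5589)*(-32847 + c(-146, -38)) = ((-8 + 2*98² + 398*98) - 5589)*(-32847 - 38*(3 - 146)) = ((-8 + 2*9604 + 39004) - 5589)*(-32847 - 38*(-143)) = ((-8 + 19208 + 39004) - 5589)*(-32847 + 5434) = (58204 - 5589)*(-27413) = 52615*(-27413) = -1442334995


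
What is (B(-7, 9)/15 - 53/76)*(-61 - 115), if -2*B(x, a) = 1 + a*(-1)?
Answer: 21604/285 ≈ 75.803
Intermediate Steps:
B(x, a) = -½ + a/2 (B(x, a) = -(1 + a*(-1))/2 = -(1 - a)/2 = -½ + a/2)
(B(-7, 9)/15 - 53/76)*(-61 - 115) = ((-½ + (½)*9)/15 - 53/76)*(-61 - 115) = ((-½ + 9/2)*(1/15) - 53*1/76)*(-176) = (4*(1/15) - 53/76)*(-176) = (4/15 - 53/76)*(-176) = -491/1140*(-176) = 21604/285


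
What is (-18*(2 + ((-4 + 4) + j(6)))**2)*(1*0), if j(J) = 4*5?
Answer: 0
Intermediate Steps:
j(J) = 20
(-18*(2 + ((-4 + 4) + j(6)))**2)*(1*0) = (-18*(2 + ((-4 + 4) + 20))**2)*(1*0) = -18*(2 + (0 + 20))**2*0 = -18*(2 + 20)**2*0 = -18*22**2*0 = -18*484*0 = -8712*0 = 0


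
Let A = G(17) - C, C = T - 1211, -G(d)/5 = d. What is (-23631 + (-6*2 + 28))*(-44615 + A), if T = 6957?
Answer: 1191282290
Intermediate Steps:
G(d) = -5*d
C = 5746 (C = 6957 - 1211 = 5746)
A = -5831 (A = -5*17 - 1*5746 = -85 - 5746 = -5831)
(-23631 + (-6*2 + 28))*(-44615 + A) = (-23631 + (-6*2 + 28))*(-44615 - 5831) = (-23631 + (-12 + 28))*(-50446) = (-23631 + 16)*(-50446) = -23615*(-50446) = 1191282290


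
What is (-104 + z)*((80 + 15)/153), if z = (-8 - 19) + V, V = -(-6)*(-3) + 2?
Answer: -4655/51 ≈ -91.275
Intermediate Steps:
V = -16 (V = -3*6 + 2 = -18 + 2 = -16)
z = -43 (z = (-8 - 19) - 16 = -27 - 16 = -43)
(-104 + z)*((80 + 15)/153) = (-104 - 43)*((80 + 15)/153) = -13965/153 = -147*95/153 = -4655/51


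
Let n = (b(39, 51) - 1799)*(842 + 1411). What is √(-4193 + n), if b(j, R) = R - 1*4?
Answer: I*√3951449 ≈ 1987.8*I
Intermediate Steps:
b(j, R) = -4 + R (b(j, R) = R - 4 = -4 + R)
n = -3947256 (n = ((-4 + 51) - 1799)*(842 + 1411) = (47 - 1799)*2253 = -1752*2253 = -3947256)
√(-4193 + n) = √(-4193 - 3947256) = √(-3951449) = I*√3951449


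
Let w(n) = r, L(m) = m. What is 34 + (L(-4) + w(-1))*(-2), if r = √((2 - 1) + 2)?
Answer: 42 - 2*√3 ≈ 38.536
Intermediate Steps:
r = √3 (r = √(1 + 2) = √3 ≈ 1.7320)
w(n) = √3
34 + (L(-4) + w(-1))*(-2) = 34 + (-4 + √3)*(-2) = 34 + (8 - 2*√3) = 42 - 2*√3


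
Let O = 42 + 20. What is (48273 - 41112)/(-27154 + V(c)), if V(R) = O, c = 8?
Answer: -7161/27092 ≈ -0.26432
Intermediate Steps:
O = 62
V(R) = 62
(48273 - 41112)/(-27154 + V(c)) = (48273 - 41112)/(-27154 + 62) = 7161/(-27092) = 7161*(-1/27092) = -7161/27092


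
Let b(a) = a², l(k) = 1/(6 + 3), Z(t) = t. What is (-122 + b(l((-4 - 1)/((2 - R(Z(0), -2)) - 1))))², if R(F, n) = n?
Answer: 97634161/6561 ≈ 14881.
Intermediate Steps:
l(k) = ⅑ (l(k) = 1/9 = ⅑)
(-122 + b(l((-4 - 1)/((2 - R(Z(0), -2)) - 1))))² = (-122 + (⅑)²)² = (-122 + 1/81)² = (-9881/81)² = 97634161/6561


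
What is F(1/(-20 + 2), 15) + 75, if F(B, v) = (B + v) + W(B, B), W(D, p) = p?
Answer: 809/9 ≈ 89.889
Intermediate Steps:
F(B, v) = v + 2*B (F(B, v) = (B + v) + B = v + 2*B)
F(1/(-20 + 2), 15) + 75 = (15 + 2/(-20 + 2)) + 75 = (15 + 2/(-18)) + 75 = (15 + 2*(-1/18)) + 75 = (15 - ⅑) + 75 = 134/9 + 75 = 809/9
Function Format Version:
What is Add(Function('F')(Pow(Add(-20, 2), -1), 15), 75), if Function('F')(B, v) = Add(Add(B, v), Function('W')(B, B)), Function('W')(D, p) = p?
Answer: Rational(809, 9) ≈ 89.889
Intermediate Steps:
Function('F')(B, v) = Add(v, Mul(2, B)) (Function('F')(B, v) = Add(Add(B, v), B) = Add(v, Mul(2, B)))
Add(Function('F')(Pow(Add(-20, 2), -1), 15), 75) = Add(Add(15, Mul(2, Pow(Add(-20, 2), -1))), 75) = Add(Add(15, Mul(2, Pow(-18, -1))), 75) = Add(Add(15, Mul(2, Rational(-1, 18))), 75) = Add(Add(15, Rational(-1, 9)), 75) = Add(Rational(134, 9), 75) = Rational(809, 9)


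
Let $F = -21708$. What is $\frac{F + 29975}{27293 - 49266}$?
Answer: $- \frac{1181}{3139} \approx -0.37623$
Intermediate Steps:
$\frac{F + 29975}{27293 - 49266} = \frac{-21708 + 29975}{27293 - 49266} = \frac{8267}{-21973} = 8267 \left(- \frac{1}{21973}\right) = - \frac{1181}{3139}$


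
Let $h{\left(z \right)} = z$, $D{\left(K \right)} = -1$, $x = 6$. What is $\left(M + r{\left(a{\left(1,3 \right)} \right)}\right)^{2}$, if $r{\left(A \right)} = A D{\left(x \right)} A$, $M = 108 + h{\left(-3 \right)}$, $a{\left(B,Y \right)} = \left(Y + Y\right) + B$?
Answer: $3136$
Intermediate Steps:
$a{\left(B,Y \right)} = B + 2 Y$ ($a{\left(B,Y \right)} = 2 Y + B = B + 2 Y$)
$M = 105$ ($M = 108 - 3 = 105$)
$r{\left(A \right)} = - A^{2}$ ($r{\left(A \right)} = A \left(-1\right) A = - A A = - A^{2}$)
$\left(M + r{\left(a{\left(1,3 \right)} \right)}\right)^{2} = \left(105 - \left(1 + 2 \cdot 3\right)^{2}\right)^{2} = \left(105 - \left(1 + 6\right)^{2}\right)^{2} = \left(105 - 7^{2}\right)^{2} = \left(105 - 49\right)^{2} = 56^{2} = 3136$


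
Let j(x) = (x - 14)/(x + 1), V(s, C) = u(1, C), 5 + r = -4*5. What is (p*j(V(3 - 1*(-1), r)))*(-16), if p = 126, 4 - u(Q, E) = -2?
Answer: 2304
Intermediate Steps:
u(Q, E) = 6 (u(Q, E) = 4 - 1*(-2) = 4 + 2 = 6)
r = -25 (r = -5 - 4*5 = -5 - 20 = -25)
V(s, C) = 6
j(x) = (-14 + x)/(1 + x)
(p*j(V(3 - 1*(-1), r)))*(-16) = (126*((-14 + 6)/(1 + 6)))*(-16) = (126*(-8/7))*(-16) = -144*(-16) = 2304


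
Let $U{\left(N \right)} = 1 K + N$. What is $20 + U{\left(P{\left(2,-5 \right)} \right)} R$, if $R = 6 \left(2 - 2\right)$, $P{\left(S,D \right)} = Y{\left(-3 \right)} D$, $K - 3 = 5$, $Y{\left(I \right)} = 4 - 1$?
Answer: $20$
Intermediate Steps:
$Y{\left(I \right)} = 3$ ($Y{\left(I \right)} = 4 - 1 = 3$)
$K = 8$ ($K = 3 + 5 = 8$)
$P{\left(S,D \right)} = 3 D$
$U{\left(N \right)} = 8 + N$ ($U{\left(N \right)} = 1 \cdot 8 + N = 8 + N$)
$R = 0$ ($R = 6 \cdot 0 = 0$)
$20 + U{\left(P{\left(2,-5 \right)} \right)} R = 20 + \left(8 + 3 \left(-5\right)\right) 0 = 20 + \left(8 - 15\right) 0 = 20 - 0 = 20 + 0 = 20$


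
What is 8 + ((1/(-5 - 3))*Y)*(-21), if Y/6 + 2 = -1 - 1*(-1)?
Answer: -47/2 ≈ -23.500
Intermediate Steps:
Y = -12 (Y = -12 + 6*(-1 - 1*(-1)) = -12 + 6*(-1 + 1) = -12 + 6*0 = -12 + 0 = -12)
8 + ((1/(-5 - 3))*Y)*(-21) = 8 + ((1/(-5 - 3))*(-12))*(-21) = 8 + ((1/(-8))*(-12))*(-21) = 8 + ((1*(-⅛))*(-12))*(-21) = 8 - ⅛*(-12)*(-21) = 8 + (3/2)*(-21) = 8 - 63/2 = -47/2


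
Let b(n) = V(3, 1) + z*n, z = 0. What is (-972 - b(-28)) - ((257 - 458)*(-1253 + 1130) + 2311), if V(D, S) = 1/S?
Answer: -28007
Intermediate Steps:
b(n) = 1 (b(n) = 1/1 + 0*n = 1 + 0 = 1)
(-972 - b(-28)) - ((257 - 458)*(-1253 + 1130) + 2311) = (-972 - 1*1) - ((257 - 458)*(-1253 + 1130) + 2311) = (-972 - 1) - (-201*(-123) + 2311) = -973 - (24723 + 2311) = -973 - 1*27034 = -973 - 27034 = -28007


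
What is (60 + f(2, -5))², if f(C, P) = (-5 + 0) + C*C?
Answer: 3481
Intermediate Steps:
f(C, P) = -5 + C²
(60 + f(2, -5))² = (60 + (-5 + 2²))² = (60 + (-5 + 4))² = (60 - 1)² = 59² = 3481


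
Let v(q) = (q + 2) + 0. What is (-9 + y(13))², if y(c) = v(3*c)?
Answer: 1024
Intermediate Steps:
v(q) = 2 + q (v(q) = (2 + q) + 0 = 2 + q)
y(c) = 2 + 3*c
(-9 + y(13))² = (-9 + (2 + 3*13))² = (-9 + (2 + 39))² = (-9 + 41)² = 32² = 1024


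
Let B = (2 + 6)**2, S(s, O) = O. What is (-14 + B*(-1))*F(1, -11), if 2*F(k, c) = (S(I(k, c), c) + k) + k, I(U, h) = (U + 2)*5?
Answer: 351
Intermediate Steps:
I(U, h) = 10 + 5*U (I(U, h) = (2 + U)*5 = 10 + 5*U)
B = 64 (B = 8**2 = 64)
F(k, c) = k + c/2 (F(k, c) = ((c + k) + k)/2 = (c + 2*k)/2 = k + c/2)
(-14 + B*(-1))*F(1, -11) = (-14 + 64*(-1))*(1 + (1/2)*(-11)) = (-14 - 64)*(1 - 11/2) = -78*(-9/2) = 351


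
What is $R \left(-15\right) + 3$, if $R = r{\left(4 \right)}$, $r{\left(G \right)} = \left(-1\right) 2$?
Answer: $33$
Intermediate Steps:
$r{\left(G \right)} = -2$
$R = -2$
$R \left(-15\right) + 3 = \left(-2\right) \left(-15\right) + 3 = 30 + 3 = 33$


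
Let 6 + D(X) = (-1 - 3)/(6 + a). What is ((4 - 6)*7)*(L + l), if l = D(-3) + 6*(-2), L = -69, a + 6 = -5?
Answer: 6034/5 ≈ 1206.8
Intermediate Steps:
a = -11 (a = -6 - 5 = -11)
D(X) = -26/5 (D(X) = -6 + (-1 - 3)/(6 - 11) = -6 - 4/(-5) = -6 - 4*(-1/5) = -6 + 4/5 = -26/5)
l = -86/5 (l = -26/5 + 6*(-2) = -26/5 - 12 = -86/5 ≈ -17.200)
((4 - 6)*7)*(L + l) = ((4 - 6)*7)*(-69 - 86/5) = -2*7*(-431/5) = -14*(-431/5) = 6034/5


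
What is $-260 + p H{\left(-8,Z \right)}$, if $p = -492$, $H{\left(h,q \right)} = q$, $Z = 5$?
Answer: $-2720$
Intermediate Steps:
$-260 + p H{\left(-8,Z \right)} = -260 - 2460 = -2720$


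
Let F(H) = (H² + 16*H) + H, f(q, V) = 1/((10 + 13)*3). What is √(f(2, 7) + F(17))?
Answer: √2751927/69 ≈ 24.042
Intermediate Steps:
f(q, V) = 1/69 (f(q, V) = (⅓)/23 = (1/23)*(⅓) = 1/69)
F(H) = H² + 17*H
√(f(2, 7) + F(17)) = √(1/69 + 17*(17 + 17)) = √(1/69 + 17*34) = √(1/69 + 578) = √(39883/69) = √2751927/69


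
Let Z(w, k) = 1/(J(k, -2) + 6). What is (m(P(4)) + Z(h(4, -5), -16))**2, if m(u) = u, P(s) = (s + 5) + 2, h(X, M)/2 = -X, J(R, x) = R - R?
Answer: 4489/36 ≈ 124.69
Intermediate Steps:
J(R, x) = 0
h(X, M) = -2*X (h(X, M) = 2*(-X) = -2*X)
Z(w, k) = 1/6 (Z(w, k) = 1/(0 + 6) = 1/6)
P(s) = 7 + s (P(s) = (5 + s) + 2 = 7 + s)
(m(P(4)) + Z(h(4, -5), -16))**2 = ((7 + 4) + 1/6)**2 = (11 + 1/6)**2 = (67/6)**2 = 4489/36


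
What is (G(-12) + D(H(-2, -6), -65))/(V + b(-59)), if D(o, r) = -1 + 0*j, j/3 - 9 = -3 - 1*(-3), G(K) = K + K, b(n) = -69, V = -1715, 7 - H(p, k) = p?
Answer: 25/1784 ≈ 0.014013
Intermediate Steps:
H(p, k) = 7 - p
G(K) = 2*K
j = 27 (j = 27 + 3*(-3 - 1*(-3)) = 27 + 3*(-3 + 3) = 27 + 3*0 = 27 + 0 = 27)
D(o, r) = -1 (D(o, r) = -1 + 0*27 = -1 + 0 = -1)
(G(-12) + D(H(-2, -6), -65))/(V + b(-59)) = (2*(-12) - 1)/(-1715 - 69) = (-24 - 1)/(-1784) = -25*(-1/1784) = 25/1784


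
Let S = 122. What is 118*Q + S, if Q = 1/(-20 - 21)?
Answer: 4884/41 ≈ 119.12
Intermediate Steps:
Q = -1/41 (Q = 1/(-41) = -1/41 ≈ -0.024390)
118*Q + S = 118*(-1/41) + 122 = -118/41 + 122 = 4884/41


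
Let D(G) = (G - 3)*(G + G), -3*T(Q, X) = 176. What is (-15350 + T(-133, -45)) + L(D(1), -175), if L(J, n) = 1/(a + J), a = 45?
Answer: -1895263/123 ≈ -15409.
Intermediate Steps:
T(Q, X) = -176/3 (T(Q, X) = -⅓*176 = -176/3)
D(G) = 2*G*(-3 + G) (D(G) = (-3 + G)*(2*G) = 2*G*(-3 + G))
L(J, n) = 1/(45 + J)
(-15350 + T(-133, -45)) + L(D(1), -175) = (-15350 - 176/3) + 1/(45 + 2*1*(-3 + 1)) = -46226/3 + 1/(45 + 2*1*(-2)) = -46226/3 + 1/(45 - 4) = -46226/3 + 1/41 = -1895263/123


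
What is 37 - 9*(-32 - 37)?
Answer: 658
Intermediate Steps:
37 - 9*(-32 - 37) = 37 - 9*(-69) = 37 + 621 = 658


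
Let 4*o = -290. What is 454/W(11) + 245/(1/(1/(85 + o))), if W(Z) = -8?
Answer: -743/20 ≈ -37.150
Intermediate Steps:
o = -145/2 (o = (¼)*(-290) = -145/2 ≈ -72.500)
454/W(11) + 245/(1/(1/(85 + o))) = 454/(-8) + 245/(1/(1/(85 - 145/2))) = 454*(-⅛) + 245/(1/(1/(25/2))) = -227/4 + 245/(1/(2/25)) = -227/4 + 245/(25/2) = -227/4 + 245*(2/25) = -227/4 + 98/5 = -743/20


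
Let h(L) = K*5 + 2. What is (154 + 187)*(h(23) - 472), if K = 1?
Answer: -158565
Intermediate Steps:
h(L) = 7 (h(L) = 1*5 + 2 = 5 + 2 = 7)
(154 + 187)*(h(23) - 472) = (154 + 187)*(7 - 472) = 341*(-465) = -158565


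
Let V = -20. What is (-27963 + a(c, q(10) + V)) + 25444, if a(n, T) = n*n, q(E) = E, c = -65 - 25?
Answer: 5581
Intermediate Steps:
c = -90
a(n, T) = n²
(-27963 + a(c, q(10) + V)) + 25444 = (-27963 + (-90)²) + 25444 = (-27963 + 8100) + 25444 = -19863 + 25444 = 5581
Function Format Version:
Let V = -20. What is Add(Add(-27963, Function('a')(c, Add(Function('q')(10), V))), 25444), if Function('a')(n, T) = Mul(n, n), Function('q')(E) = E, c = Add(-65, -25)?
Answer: 5581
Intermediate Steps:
c = -90
Function('a')(n, T) = Pow(n, 2)
Add(Add(-27963, Function('a')(c, Add(Function('q')(10), V))), 25444) = Add(Add(-27963, Pow(-90, 2)), 25444) = Add(Add(-27963, 8100), 25444) = Add(-19863, 25444) = 5581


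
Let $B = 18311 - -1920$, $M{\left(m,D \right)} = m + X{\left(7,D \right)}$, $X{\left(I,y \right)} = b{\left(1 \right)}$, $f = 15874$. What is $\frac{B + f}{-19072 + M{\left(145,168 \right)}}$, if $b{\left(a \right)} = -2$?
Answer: $- \frac{36105}{18929} \approx -1.9074$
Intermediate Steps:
$X{\left(I,y \right)} = -2$
$M{\left(m,D \right)} = -2 + m$ ($M{\left(m,D \right)} = m - 2 = -2 + m$)
$B = 20231$ ($B = 18311 + 1920 = 20231$)
$\frac{B + f}{-19072 + M{\left(145,168 \right)}} = \frac{20231 + 15874}{-19072 + \left(-2 + 145\right)} = \frac{36105}{-19072 + 143} = \frac{36105}{-18929} = 36105 \left(- \frac{1}{18929}\right) = - \frac{36105}{18929}$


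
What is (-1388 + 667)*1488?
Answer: -1072848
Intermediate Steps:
(-1388 + 667)*1488 = -721*1488 = -1072848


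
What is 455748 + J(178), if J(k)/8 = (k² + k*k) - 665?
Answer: 957372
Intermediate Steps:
J(k) = -5320 + 16*k² (J(k) = 8*((k² + k*k) - 665) = 8*((k² + k²) - 665) = 8*(2*k² - 665) = 8*(-665 + 2*k²) = -5320 + 16*k²)
455748 + J(178) = 455748 + (-5320 + 16*178²) = 455748 + (-5320 + 16*31684) = 455748 + (-5320 + 506944) = 455748 + 501624 = 957372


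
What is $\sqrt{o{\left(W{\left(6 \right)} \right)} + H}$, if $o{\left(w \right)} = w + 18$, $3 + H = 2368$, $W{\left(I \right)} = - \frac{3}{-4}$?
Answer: $\frac{\sqrt{9535}}{2} \approx 48.824$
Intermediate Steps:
$W{\left(I \right)} = \frac{3}{4}$ ($W{\left(I \right)} = \left(-3\right) \left(- \frac{1}{4}\right) = \frac{3}{4}$)
$H = 2365$ ($H = -3 + 2368 = 2365$)
$o{\left(w \right)} = 18 + w$
$\sqrt{o{\left(W{\left(6 \right)} \right)} + H} = \sqrt{\left(18 + \frac{3}{4}\right) + 2365} = \sqrt{\frac{75}{4} + 2365} = \sqrt{\frac{9535}{4}} = \frac{\sqrt{9535}}{2}$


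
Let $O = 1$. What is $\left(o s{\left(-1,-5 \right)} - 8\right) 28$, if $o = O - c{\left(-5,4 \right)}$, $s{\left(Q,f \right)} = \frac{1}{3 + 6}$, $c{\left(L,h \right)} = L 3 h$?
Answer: $- \frac{308}{9} \approx -34.222$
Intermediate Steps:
$c{\left(L,h \right)} = 3 L h$
$s{\left(Q,f \right)} = \frac{1}{9}$
$o = 61$ ($o = 1 - 3 \left(-5\right) 4 = 1 - -60 = 1 + 60 = 61$)
$\left(o s{\left(-1,-5 \right)} - 8\right) 28 = \left(61 \cdot \frac{1}{9} - 8\right) 28 = \left(\frac{61}{9} - 8\right) 28 = \left(- \frac{11}{9}\right) 28 = - \frac{308}{9}$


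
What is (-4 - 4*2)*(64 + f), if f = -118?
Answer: 648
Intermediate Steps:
(-4 - 4*2)*(64 + f) = (-4 - 4*2)*(64 - 118) = (-4 - 8)*(-54) = -12*(-54) = 648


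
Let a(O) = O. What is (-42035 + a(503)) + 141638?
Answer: 100106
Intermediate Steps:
(-42035 + a(503)) + 141638 = (-42035 + 503) + 141638 = -41532 + 141638 = 100106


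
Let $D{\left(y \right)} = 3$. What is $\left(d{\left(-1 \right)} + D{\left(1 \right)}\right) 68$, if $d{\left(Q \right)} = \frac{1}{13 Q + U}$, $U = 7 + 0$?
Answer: $\frac{578}{3} \approx 192.67$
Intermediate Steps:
$U = 7$
$d{\left(Q \right)} = \frac{1}{7 + 13 Q}$ ($d{\left(Q \right)} = \frac{1}{13 Q + 7} = \frac{1}{7 + 13 Q}$)
$\left(d{\left(-1 \right)} + D{\left(1 \right)}\right) 68 = \left(\frac{1}{7 + 13 \left(-1\right)} + 3\right) 68 = \left(\frac{1}{7 - 13} + 3\right) 68 = \left(\frac{1}{-6} + 3\right) 68 = \left(- \frac{1}{6} + 3\right) 68 = \frac{17}{6} \cdot 68 = \frac{578}{3}$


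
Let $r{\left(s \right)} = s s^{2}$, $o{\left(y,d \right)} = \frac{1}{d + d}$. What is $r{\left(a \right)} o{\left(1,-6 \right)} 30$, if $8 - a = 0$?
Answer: $-1280$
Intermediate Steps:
$a = 8$ ($a = 8 - 0 = 8 + 0 = 8$)
$o{\left(y,d \right)} = \frac{1}{2 d}$
$r{\left(s \right)} = s^{3}$
$r{\left(a \right)} o{\left(1,-6 \right)} 30 = 8^{3} \frac{1}{2 \left(-6\right)} 30 = 512 \cdot \frac{1}{2} \left(- \frac{1}{6}\right) 30 = 512 \left(- \frac{1}{12}\right) 30 = \left(- \frac{128}{3}\right) 30 = -1280$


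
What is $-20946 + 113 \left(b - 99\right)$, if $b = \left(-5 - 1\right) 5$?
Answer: $-35523$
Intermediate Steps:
$b = -30$ ($b = \left(-6\right) 5 = -30$)
$-20946 + 113 \left(b - 99\right) = -20946 + 113 \left(-30 - 99\right) = -20946 + 113 \left(-129\right) = -20946 - 14577 = -35523$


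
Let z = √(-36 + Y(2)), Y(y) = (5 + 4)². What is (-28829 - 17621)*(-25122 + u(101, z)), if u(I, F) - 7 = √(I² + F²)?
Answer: 1166591750 - 46450*√10246 ≈ 1.1619e+9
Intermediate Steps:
Y(y) = 81 (Y(y) = 9² = 81)
z = 3*√5 (z = √(-36 + 81) = √45 = 3*√5 ≈ 6.7082)
u(I, F) = 7 + √(F² + I²) (u(I, F) = 7 + √(I² + F²) = 7 + √(F² + I²))
(-28829 - 17621)*(-25122 + u(101, z)) = (-28829 - 17621)*(-25122 + (7 + √((3*√5)² + 101²))) = -46450*(-25122 + (7 + √(45 + 10201))) = -46450*(-25122 + (7 + √10246)) = -46450*(-25115 + √10246) = 1166591750 - 46450*√10246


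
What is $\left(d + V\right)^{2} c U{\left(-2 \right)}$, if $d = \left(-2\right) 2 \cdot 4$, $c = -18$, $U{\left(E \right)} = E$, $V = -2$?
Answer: $11664$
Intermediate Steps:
$d = -16$ ($d = \left(-4\right) 4 = -16$)
$\left(d + V\right)^{2} c U{\left(-2 \right)} = \left(-16 - 2\right)^{2} \left(-18\right) \left(-2\right) = \left(-18\right)^{2} \left(-18\right) \left(-2\right) = 324 \left(-18\right) \left(-2\right) = \left(-5832\right) \left(-2\right) = 11664$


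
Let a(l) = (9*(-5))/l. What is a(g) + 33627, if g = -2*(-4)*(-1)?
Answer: 269061/8 ≈ 33633.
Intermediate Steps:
g = -8 (g = 8*(-1) = -8)
a(l) = -45/l
a(g) + 33627 = -45/(-8) + 33627 = -45*(-1/8) + 33627 = 45/8 + 33627 = 269061/8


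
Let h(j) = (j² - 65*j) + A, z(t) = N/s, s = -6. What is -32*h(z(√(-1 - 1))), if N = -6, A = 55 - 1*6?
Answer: 480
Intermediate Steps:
A = 49 (A = 55 - 6 = 49)
z(t) = 1 (z(t) = -6/(-6) = -6*(-⅙) = 1)
h(j) = 49 + j² - 65*j (h(j) = (j² - 65*j) + 49 = 49 + j² - 65*j)
-32*h(z(√(-1 - 1))) = -32*(49 + 1² - 65*1) = -32*(49 + 1 - 65) = -32*(-15) = 480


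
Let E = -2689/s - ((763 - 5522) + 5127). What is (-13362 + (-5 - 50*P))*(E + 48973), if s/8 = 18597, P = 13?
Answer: -101360498405447/148776 ≈ -6.8130e+8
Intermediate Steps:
s = 148776 (s = 8*18597 = 148776)
E = -54752257/148776 (E = -2689/148776 - ((763 - 5522) + 5127) = -2689*1/148776 - (-4759 + 5127) = -2689/148776 - 1*368 = -2689/148776 - 368 = -54752257/148776 ≈ -368.02)
(-13362 + (-5 - 50*P))*(E + 48973) = (-13362 + (-5 - 50*13))*(-54752257/148776 + 48973) = (-13362 + (-5 - 650))*(7231254791/148776) = (-13362 - 655)*(7231254791/148776) = -14017*7231254791/148776 = -101360498405447/148776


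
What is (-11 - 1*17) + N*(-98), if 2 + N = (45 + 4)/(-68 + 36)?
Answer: 5089/16 ≈ 318.06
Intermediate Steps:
N = -113/32 (N = -2 + (45 + 4)/(-68 + 36) = -2 + 49/(-32) = -2 + 49*(-1/32) = -2 - 49/32 = -113/32 ≈ -3.5313)
(-11 - 1*17) + N*(-98) = (-11 - 1*17) - 113/32*(-98) = (-11 - 17) + 5537/16 = -28 + 5537/16 = 5089/16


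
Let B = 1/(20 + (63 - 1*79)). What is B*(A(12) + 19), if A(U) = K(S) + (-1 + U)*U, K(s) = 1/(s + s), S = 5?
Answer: 1511/40 ≈ 37.775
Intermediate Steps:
K(s) = 1/(2*s)
B = 1/4 (B = 1/(20 + (63 - 79)) = 1/(20 - 16) = 1/4 ≈ 0.25000)
A(U) = 1/10 + U*(-1 + U) (A(U) = (1/2)/5 + (-1 + U)*U = (1/2)*(1/5) + U*(-1 + U) = 1/10 + U*(-1 + U))
B*(A(12) + 19) = ((1/10 + 12**2 - 1*12) + 19)/4 = ((1/10 + 144 - 12) + 19)/4 = (1321/10 + 19)/4 = (1/4)*(1511/10) = 1511/40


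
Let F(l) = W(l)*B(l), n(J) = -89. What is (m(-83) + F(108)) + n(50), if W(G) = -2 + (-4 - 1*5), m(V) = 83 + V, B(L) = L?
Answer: -1277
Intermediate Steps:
W(G) = -11 (W(G) = -2 + (-4 - 5) = -2 - 9 = -11)
F(l) = -11*l
(m(-83) + F(108)) + n(50) = ((83 - 83) - 11*108) - 89 = (0 - 1188) - 89 = -1188 - 89 = -1277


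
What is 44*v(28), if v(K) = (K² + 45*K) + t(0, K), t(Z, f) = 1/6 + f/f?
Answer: 269962/3 ≈ 89987.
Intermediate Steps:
t(Z, f) = 7/6 (t(Z, f) = 1*(⅙) + 1 = ⅙ + 1 = 7/6)
v(K) = 7/6 + K² + 45*K (v(K) = (K² + 45*K) + 7/6 = 7/6 + K² + 45*K)
44*v(28) = 44*(7/6 + 28² + 45*28) = 44*(7/6 + 784 + 1260) = 44*(12271/6) = 269962/3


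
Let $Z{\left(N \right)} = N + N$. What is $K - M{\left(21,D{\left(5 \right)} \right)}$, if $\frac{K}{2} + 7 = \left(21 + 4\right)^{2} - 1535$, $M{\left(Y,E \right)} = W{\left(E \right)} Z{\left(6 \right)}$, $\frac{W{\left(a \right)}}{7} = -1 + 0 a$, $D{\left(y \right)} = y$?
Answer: $-1750$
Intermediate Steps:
$Z{\left(N \right)} = 2 N$
$W{\left(a \right)} = -7$ ($W{\left(a \right)} = 7 \left(-1 + 0 a\right) = 7 \left(-1 + 0\right) = 7 \left(-1\right) = -7$)
$M{\left(Y,E \right)} = -84$ ($M{\left(Y,E \right)} = - 7 \cdot 2 \cdot 6 = \left(-7\right) 12 = -84$)
$K = -1834$ ($K = -14 + 2 \left(\left(21 + 4\right)^{2} - 1535\right) = -14 + 2 \left(25^{2} - 1535\right) = -14 + 2 \left(625 - 1535\right) = -14 + 2 \left(-910\right) = -14 - 1820 = -1834$)
$K - M{\left(21,D{\left(5 \right)} \right)} = -1834 - -84 = -1834 + 84 = -1750$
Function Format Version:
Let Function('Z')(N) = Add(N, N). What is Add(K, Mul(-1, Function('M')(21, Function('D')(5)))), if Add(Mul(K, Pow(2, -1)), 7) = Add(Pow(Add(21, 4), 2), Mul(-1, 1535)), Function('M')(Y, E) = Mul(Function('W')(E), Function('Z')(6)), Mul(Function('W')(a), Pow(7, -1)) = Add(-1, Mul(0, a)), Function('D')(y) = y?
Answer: -1750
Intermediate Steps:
Function('Z')(N) = Mul(2, N)
Function('W')(a) = -7 (Function('W')(a) = Mul(7, Add(-1, Mul(0, a))) = Mul(7, Add(-1, 0)) = Mul(7, -1) = -7)
Function('M')(Y, E) = -84 (Function('M')(Y, E) = Mul(-7, Mul(2, 6)) = Mul(-7, 12) = -84)
K = -1834 (K = Add(-14, Mul(2, Add(Pow(Add(21, 4), 2), Mul(-1, 1535)))) = Add(-14, Mul(2, Add(Pow(25, 2), -1535))) = Add(-14, Mul(2, Add(625, -1535))) = Add(-14, Mul(2, -910)) = Add(-14, -1820) = -1834)
Add(K, Mul(-1, Function('M')(21, Function('D')(5)))) = Add(-1834, Mul(-1, -84)) = Add(-1834, 84) = -1750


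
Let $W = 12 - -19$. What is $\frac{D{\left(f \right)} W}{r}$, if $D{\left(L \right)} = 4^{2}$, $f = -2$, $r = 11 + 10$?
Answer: $\frac{496}{21} \approx 23.619$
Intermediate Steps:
$r = 21$
$W = 31$ ($W = 12 + 19 = 31$)
$D{\left(L \right)} = 16$
$\frac{D{\left(f \right)} W}{r} = \frac{16 \cdot 31}{21} = 496 \cdot \frac{1}{21} = \frac{496}{21}$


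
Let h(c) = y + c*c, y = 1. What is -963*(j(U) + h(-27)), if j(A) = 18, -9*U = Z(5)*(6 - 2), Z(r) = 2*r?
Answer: -720324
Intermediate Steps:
U = -40/9 (U = -2*5*(6 - 2)/9 = -10*4/9 = -1/9*40 = -40/9 ≈ -4.4444)
h(c) = 1 + c**2 (h(c) = 1 + c*c = 1 + c**2)
-963*(j(U) + h(-27)) = -963*(18 + (1 + (-27)**2)) = -963*(18 + (1 + 729)) = -963*(18 + 730) = -963*748 = -720324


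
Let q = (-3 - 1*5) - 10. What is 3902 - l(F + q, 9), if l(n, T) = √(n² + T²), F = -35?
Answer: 3902 - 17*√10 ≈ 3848.2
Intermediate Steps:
q = -18 (q = (-3 - 5) - 10 = -8 - 10 = -18)
l(n, T) = √(T² + n²)
3902 - l(F + q, 9) = 3902 - √(9² + (-35 - 18)²) = 3902 - √(81 + (-53)²) = 3902 - √(81 + 2809) = 3902 - √2890 = 3902 - 17*√10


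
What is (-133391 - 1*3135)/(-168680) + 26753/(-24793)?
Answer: -563903461/2091041620 ≈ -0.26968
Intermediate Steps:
(-133391 - 1*3135)/(-168680) + 26753/(-24793) = (-133391 - 3135)*(-1/168680) + 26753*(-1/24793) = -136526*(-1/168680) - 26753/24793 = 68263/84340 - 26753/24793 = -563903461/2091041620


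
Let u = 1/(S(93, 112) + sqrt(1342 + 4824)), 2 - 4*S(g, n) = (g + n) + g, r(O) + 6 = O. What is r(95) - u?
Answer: 30668/345 - sqrt(6166)/690 ≈ 88.779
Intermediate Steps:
r(O) = -6 + O
S(g, n) = 1/2 - g/2 - n/4 (S(g, n) = 1/2 - ((g + n) + g)/4 = 1/2 - (n + 2*g)/4 = 1/2 + (-g/2 - n/4) = 1/2 - g/2 - n/4)
u = 1/(-74 + sqrt(6166)) (u = 1/((1/2 - 1/2*93 - 1/4*112) + sqrt(1342 + 4824)) = 1/((1/2 - 93/2 - 28) + sqrt(6166)) = 1/(-74 + sqrt(6166)) ≈ 0.22105)
r(95) - u = (-6 + 95) - (37/345 + sqrt(6166)/690) = 89 + (-37/345 - sqrt(6166)/690) = 30668/345 - sqrt(6166)/690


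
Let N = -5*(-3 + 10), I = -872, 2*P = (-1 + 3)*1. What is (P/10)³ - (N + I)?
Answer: 907001/1000 ≈ 907.00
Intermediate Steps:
P = 1 (P = ((-1 + 3)*1)/2 = (2*1)/2 = (½)*2 = 1)
N = -35 (N = -5*7 = -35)
(P/10)³ - (N + I) = (1/10)³ - (-35 - 872) = (1*(⅒))³ - 1*(-907) = (⅒)³ + 907 = 1/1000 + 907 = 907001/1000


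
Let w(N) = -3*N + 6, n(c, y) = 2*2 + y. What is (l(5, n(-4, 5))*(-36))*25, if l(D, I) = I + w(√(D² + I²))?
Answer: -13500 + 2700*√106 ≈ 14298.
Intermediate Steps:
n(c, y) = 4 + y
w(N) = 6 - 3*N
l(D, I) = 6 + I - 3*√(D² + I²) (l(D, I) = I + (6 - 3*√(D² + I²)) = 6 + I - 3*√(D² + I²))
(l(5, n(-4, 5))*(-36))*25 = ((6 + (4 + 5) - 3*√(5² + (4 + 5)²))*(-36))*25 = ((6 + 9 - 3*√(25 + 9²))*(-36))*25 = ((6 + 9 - 3*√(25 + 81))*(-36))*25 = ((6 + 9 - 3*√106)*(-36))*25 = ((15 - 3*√106)*(-36))*25 = (-540 + 108*√106)*25 = -13500 + 2700*√106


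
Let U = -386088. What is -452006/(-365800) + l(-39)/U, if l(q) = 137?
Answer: 21807997241/17653873800 ≈ 1.2353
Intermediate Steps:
-452006/(-365800) + l(-39)/U = -452006/(-365800) + 137/(-386088) = -452006*(-1/365800) + 137*(-1/386088) = 226003/182900 - 137/386088 = 21807997241/17653873800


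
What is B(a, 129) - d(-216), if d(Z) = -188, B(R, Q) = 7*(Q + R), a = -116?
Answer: 279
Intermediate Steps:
B(R, Q) = 7*Q + 7*R
B(a, 129) - d(-216) = (7*129 + 7*(-116)) - 1*(-188) = (903 - 812) + 188 = 91 + 188 = 279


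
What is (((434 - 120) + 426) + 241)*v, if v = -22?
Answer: -21582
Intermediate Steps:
(((434 - 120) + 426) + 241)*v = (((434 - 120) + 426) + 241)*(-22) = ((314 + 426) + 241)*(-22) = (740 + 241)*(-22) = 981*(-22) = -21582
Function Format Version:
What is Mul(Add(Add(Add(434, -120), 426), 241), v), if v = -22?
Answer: -21582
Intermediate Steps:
Mul(Add(Add(Add(434, -120), 426), 241), v) = Mul(Add(Add(Add(434, -120), 426), 241), -22) = Mul(Add(Add(314, 426), 241), -22) = Mul(Add(740, 241), -22) = Mul(981, -22) = -21582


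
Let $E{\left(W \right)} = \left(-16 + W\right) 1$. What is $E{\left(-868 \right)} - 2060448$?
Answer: $-2061332$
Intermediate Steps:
$E{\left(W \right)} = -16 + W$
$E{\left(-868 \right)} - 2060448 = \left(-16 - 868\right) - 2060448 = -884 - 2060448 = -2061332$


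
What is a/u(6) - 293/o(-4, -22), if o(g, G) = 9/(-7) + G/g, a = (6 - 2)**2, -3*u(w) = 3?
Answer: -5046/59 ≈ -85.525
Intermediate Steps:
u(w) = -1 (u(w) = -1/3*3 = -1)
a = 16 (a = 4**2 = 16)
o(g, G) = -9/7 + G/g (o(g, G) = 9*(-1/7) + G/g = -9/7 + G/g)
a/u(6) - 293/o(-4, -22) = 16/(-1) - 293/(-9/7 - 22/(-4)) = 16*(-1) - 293/(-9/7 - 22*(-1/4)) = -16 - 293/(-9/7 + 11/2) = -16 - 293/59/14 = -16 - 293*14/59 = -16 - 4102/59 = -5046/59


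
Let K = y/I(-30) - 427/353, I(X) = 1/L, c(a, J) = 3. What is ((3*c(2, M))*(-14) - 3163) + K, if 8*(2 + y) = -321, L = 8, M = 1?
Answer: -1280405/353 ≈ -3627.2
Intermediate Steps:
y = -337/8 (y = -2 + (⅛)*(-321) = -2 - 321/8 = -337/8 ≈ -42.125)
I(X) = ⅛ (I(X) = 1/8 = ⅛)
K = -119388/353 (K = -337/(8*⅛) - 427/353 = -337/8*8 - 427*1/353 = -337 - 427/353 = -119388/353 ≈ -338.21)
((3*c(2, M))*(-14) - 3163) + K = ((3*3)*(-14) - 3163) - 119388/353 = (9*(-14) - 3163) - 119388/353 = (-126 - 3163) - 119388/353 = -3289 - 119388/353 = -1280405/353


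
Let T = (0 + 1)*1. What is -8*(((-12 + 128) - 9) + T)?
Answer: -864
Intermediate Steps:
T = 1 (T = 1*1 = 1)
-8*(((-12 + 128) - 9) + T) = -8*(((-12 + 128) - 9) + 1) = -8*((116 - 9) + 1) = -8*(107 + 1) = -8*108 = -864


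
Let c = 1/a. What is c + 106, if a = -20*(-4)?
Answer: 8481/80 ≈ 106.01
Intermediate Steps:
a = 80
c = 1/80 ≈ 0.012500
c + 106 = 1/80 + 106 = 8481/80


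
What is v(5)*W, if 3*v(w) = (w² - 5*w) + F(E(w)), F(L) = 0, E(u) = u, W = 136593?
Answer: 0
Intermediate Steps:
v(w) = -5*w/3 + w²/3 (v(w) = ((w² - 5*w) + 0)/3 = (w² - 5*w)/3 = -5*w/3 + w²/3)
v(5)*W = ((⅓)*5*(-5 + 5))*136593 = ((⅓)*5*0)*136593 = 0*136593 = 0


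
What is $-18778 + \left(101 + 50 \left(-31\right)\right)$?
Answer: $-20227$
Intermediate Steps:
$-18778 + \left(101 + 50 \left(-31\right)\right) = -18778 + \left(101 - 1550\right) = -18778 - 1449 = -20227$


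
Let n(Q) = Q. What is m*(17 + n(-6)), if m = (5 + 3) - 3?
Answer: 55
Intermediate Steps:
m = 5 (m = 8 - 3 = 5)
m*(17 + n(-6)) = 5*(17 - 6) = 5*11 = 55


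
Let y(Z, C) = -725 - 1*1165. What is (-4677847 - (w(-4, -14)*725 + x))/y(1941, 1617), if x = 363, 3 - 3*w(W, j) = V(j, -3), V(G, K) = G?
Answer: 2809391/1134 ≈ 2477.4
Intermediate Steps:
w(W, j) = 1 - j/3
y(Z, C) = -1890 (y(Z, C) = -725 - 1165 = -1890)
(-4677847 - (w(-4, -14)*725 + x))/y(1941, 1617) = (-4677847 - ((1 - 1/3*(-14))*725 + 363))/(-1890) = (-4677847 - ((1 + 14/3)*725 + 363))*(-1/1890) = (-4677847 - ((17/3)*725 + 363))*(-1/1890) = (-4677847 - (12325/3 + 363))*(-1/1890) = (-4677847 - 1*13414/3)*(-1/1890) = (-4677847 - 13414/3)*(-1/1890) = -14046955/3*(-1/1890) = 2809391/1134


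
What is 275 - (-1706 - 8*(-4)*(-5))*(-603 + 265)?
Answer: -630433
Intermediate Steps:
275 - (-1706 - 8*(-4)*(-5))*(-603 + 265) = 275 - (-1706 + 32*(-5))*(-338) = 275 - (-1706 - 160)*(-338) = 275 - (-1866)*(-338) = 275 - 1*630708 = 275 - 630708 = -630433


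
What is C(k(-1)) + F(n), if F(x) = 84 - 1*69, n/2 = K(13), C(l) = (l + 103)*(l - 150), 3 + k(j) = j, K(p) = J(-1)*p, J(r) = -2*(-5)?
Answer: -15231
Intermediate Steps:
J(r) = 10
K(p) = 10*p
k(j) = -3 + j
C(l) = (-150 + l)*(103 + l) (C(l) = (103 + l)*(-150 + l) = (-150 + l)*(103 + l))
n = 260 (n = 2*(10*13) = 2*130 = 260)
F(x) = 15 (F(x) = 84 - 69 = 15)
C(k(-1)) + F(n) = (-15450 + (-3 - 1)**2 - 47*(-3 - 1)) + 15 = (-15450 + (-4)**2 - 47*(-4)) + 15 = (-15450 + 16 + 188) + 15 = -15246 + 15 = -15231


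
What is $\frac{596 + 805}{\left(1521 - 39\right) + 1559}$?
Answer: $\frac{1401}{3041} \approx 0.4607$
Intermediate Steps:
$\frac{596 + 805}{\left(1521 - 39\right) + 1559} = \frac{1401}{\left(1521 - 39\right) + 1559} = \frac{1401}{1482 + 1559} = \frac{1401}{3041}$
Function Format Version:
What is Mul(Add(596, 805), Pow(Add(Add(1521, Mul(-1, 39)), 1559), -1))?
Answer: Rational(1401, 3041) ≈ 0.46070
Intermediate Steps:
Mul(Add(596, 805), Pow(Add(Add(1521, Mul(-1, 39)), 1559), -1)) = Mul(1401, Pow(Add(Add(1521, -39), 1559), -1)) = Mul(1401, Pow(Add(1482, 1559), -1)) = Mul(1401, Pow(3041, -1)) = Mul(1401, Rational(1, 3041)) = Rational(1401, 3041)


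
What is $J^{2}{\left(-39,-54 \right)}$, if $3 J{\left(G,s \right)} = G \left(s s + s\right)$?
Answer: $1384286436$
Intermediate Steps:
$J{\left(G,s \right)} = \frac{G \left(s + s^{2}\right)}{3}$ ($J{\left(G,s \right)} = \frac{G \left(s s + s\right)}{3} = \frac{G \left(s^{2} + s\right)}{3} = \frac{G \left(s + s^{2}\right)}{3}$)
$J^{2}{\left(-39,-54 \right)} = \left(\frac{1}{3} \left(-39\right) \left(-54\right) \left(1 - 54\right)\right)^{2} = \left(\frac{1}{3} \left(-39\right) \left(-54\right) \left(-53\right)\right)^{2} = \left(-37206\right)^{2} = 1384286436$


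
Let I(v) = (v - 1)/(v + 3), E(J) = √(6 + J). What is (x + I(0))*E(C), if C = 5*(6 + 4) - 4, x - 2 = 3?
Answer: 28*√13/3 ≈ 33.652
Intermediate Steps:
x = 5 (x = 2 + 3 = 5)
C = 46 (C = 5*10 - 4 = 50 - 4 = 46)
I(v) = (-1 + v)/(3 + v)
(x + I(0))*E(C) = (5 + (-1 + 0)/(3 + 0))*√(6 + 46) = (5 - 1/3)*√52 = (5 + (⅓)*(-1))*(2*√13) = (5 - ⅓)*(2*√13) = 14*(2*√13)/3 = 28*√13/3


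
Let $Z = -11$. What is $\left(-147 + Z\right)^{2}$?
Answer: $24964$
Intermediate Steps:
$\left(-147 + Z\right)^{2} = \left(-147 - 11\right)^{2} = \left(-158\right)^{2} = 24964$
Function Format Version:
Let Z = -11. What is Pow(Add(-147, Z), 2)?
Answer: 24964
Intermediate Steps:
Pow(Add(-147, Z), 2) = Pow(Add(-147, -11), 2) = Pow(-158, 2) = 24964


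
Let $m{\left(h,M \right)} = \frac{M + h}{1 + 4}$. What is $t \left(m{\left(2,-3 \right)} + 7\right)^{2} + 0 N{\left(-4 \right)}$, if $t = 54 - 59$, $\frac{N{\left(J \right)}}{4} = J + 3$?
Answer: $- \frac{1156}{5} \approx -231.2$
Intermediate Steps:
$N{\left(J \right)} = 12 + 4 J$ ($N{\left(J \right)} = 4 \left(J + 3\right) = 4 \left(3 + J\right) = 12 + 4 J$)
$m{\left(h,M \right)} = \frac{M}{5} + \frac{h}{5}$ ($m{\left(h,M \right)} = \frac{M + h}{5} = \left(M + h\right) \frac{1}{5} = \frac{M}{5} + \frac{h}{5}$)
$t = -5$
$t \left(m{\left(2,-3 \right)} + 7\right)^{2} + 0 N{\left(-4 \right)} = - 5 \left(\left(\frac{1}{5} \left(-3\right) + \frac{1}{5} \cdot 2\right) + 7\right)^{2} + 0 \left(12 + 4 \left(-4\right)\right) = - 5 \left(\left(- \frac{3}{5} + \frac{2}{5}\right) + 7\right)^{2} + 0 \left(12 - 16\right) = - 5 \left(- \frac{1}{5} + 7\right)^{2} + 0 \left(-4\right) = - 5 \left(\frac{34}{5}\right)^{2} + 0 = \left(-5\right) \frac{1156}{25} + 0 = - \frac{1156}{5} + 0 = - \frac{1156}{5}$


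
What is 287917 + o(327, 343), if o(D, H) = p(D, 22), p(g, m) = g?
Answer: 288244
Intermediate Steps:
o(D, H) = D
287917 + o(327, 343) = 287917 + 327 = 288244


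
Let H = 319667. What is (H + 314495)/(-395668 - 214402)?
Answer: -317081/305035 ≈ -1.0395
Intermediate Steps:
(H + 314495)/(-395668 - 214402) = (319667 + 314495)/(-395668 - 214402) = 634162/(-610070) = 634162*(-1/610070) = -317081/305035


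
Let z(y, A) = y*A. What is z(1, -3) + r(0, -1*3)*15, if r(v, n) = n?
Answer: -48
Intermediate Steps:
z(y, A) = A*y
z(1, -3) + r(0, -1*3)*15 = -3*1 - 1*3*15 = -3 - 3*15 = -3 - 45 = -48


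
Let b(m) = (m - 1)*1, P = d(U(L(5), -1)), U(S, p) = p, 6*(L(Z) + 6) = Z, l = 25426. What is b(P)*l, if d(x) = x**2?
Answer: 0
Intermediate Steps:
L(Z) = -6 + Z/6
P = 1 (P = (-1)**2 = 1)
b(m) = -1 + m (b(m) = (-1 + m)*1 = -1 + m)
b(P)*l = (-1 + 1)*25426 = 0*25426 = 0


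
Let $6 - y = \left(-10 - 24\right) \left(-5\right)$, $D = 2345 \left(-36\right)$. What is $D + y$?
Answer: $-84584$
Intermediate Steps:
$D = -84420$
$y = -164$ ($y = 6 - \left(-10 - 24\right) \left(-5\right) = 6 - \left(-34\right) \left(-5\right) = 6 - 170 = -164$)
$D + y = -84420 - 164 = -84584$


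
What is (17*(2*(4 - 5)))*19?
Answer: -646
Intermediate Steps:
(17*(2*(4 - 5)))*19 = (17*(2*(-1)))*19 = (17*(-2))*19 = -34*19 = -646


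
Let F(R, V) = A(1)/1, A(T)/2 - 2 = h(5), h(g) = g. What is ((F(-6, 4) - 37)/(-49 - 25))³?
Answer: 12167/405224 ≈ 0.030025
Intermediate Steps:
A(T) = 14 (A(T) = 4 + 2*5 = 4 + 10 = 14)
F(R, V) = 14 (F(R, V) = 14/1 = 14*1 = 14)
((F(-6, 4) - 37)/(-49 - 25))³ = ((14 - 37)/(-49 - 25))³ = (-23/(-74))³ = (-23*(-1/74))³ = (23/74)³ = 12167/405224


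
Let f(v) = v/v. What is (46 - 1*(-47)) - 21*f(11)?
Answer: 72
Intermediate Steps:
f(v) = 1
(46 - 1*(-47)) - 21*f(11) = (46 - 1*(-47)) - 21*1 = (46 + 47) - 21 = 93 - 21 = 72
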